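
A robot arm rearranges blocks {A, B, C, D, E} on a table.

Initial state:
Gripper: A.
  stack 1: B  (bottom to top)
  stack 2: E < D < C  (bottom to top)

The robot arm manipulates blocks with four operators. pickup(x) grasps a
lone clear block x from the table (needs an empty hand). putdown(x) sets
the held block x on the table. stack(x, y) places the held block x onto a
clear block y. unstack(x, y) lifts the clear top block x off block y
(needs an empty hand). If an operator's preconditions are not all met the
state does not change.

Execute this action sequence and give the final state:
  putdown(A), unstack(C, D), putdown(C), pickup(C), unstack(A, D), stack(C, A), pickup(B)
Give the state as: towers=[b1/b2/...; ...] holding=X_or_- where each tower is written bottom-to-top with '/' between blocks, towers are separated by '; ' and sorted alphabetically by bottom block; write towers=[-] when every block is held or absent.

step 1 (putdown(A)): towers=[A; B; E/D/C] holding=-
step 2 (unstack(C, D)): towers=[A; B; E/D] holding=C
step 3 (putdown(C)): towers=[A; B; C; E/D] holding=-
step 4 (pickup(C)): towers=[A; B; E/D] holding=C
step 5 (unstack(A, D)) [no-op]: towers=[A; B; E/D] holding=C
step 6 (stack(C, A)): towers=[A/C; B; E/D] holding=-
step 7 (pickup(B)): towers=[A/C; E/D] holding=B

towers=[A/C; E/D] holding=B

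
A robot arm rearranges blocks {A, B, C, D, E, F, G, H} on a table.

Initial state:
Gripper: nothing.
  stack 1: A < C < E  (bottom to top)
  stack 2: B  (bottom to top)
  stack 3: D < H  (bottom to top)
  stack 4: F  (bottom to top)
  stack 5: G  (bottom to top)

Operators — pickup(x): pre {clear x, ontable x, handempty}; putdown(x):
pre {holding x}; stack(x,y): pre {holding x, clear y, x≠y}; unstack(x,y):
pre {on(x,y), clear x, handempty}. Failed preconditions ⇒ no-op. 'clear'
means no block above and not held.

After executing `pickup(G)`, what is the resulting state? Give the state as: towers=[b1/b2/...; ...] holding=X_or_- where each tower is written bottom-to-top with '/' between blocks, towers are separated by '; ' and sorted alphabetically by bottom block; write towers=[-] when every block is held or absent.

towers=[A/C/E; B; D/H; F] holding=G

before: towers=[A/C/E; B; D/H; F; G] holding=-
pre[pickup(G)]: clear(G) yes, ontable(G) yes, handempty yes
all met → apply pickup(G)
after:  towers=[A/C/E; B; D/H; F] holding=G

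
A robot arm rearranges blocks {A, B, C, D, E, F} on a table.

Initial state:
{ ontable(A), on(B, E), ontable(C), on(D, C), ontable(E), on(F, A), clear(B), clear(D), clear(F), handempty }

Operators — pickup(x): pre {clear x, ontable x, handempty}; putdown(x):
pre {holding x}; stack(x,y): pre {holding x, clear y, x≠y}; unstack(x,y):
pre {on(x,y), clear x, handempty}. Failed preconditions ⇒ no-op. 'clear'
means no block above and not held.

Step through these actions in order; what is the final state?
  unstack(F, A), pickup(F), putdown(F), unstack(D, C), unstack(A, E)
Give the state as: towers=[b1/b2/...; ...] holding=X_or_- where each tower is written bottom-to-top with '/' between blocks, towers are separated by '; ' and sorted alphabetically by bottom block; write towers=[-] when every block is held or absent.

step 1 (unstack(F, A)): towers=[A; C/D; E/B] holding=F
step 2 (pickup(F)) [no-op]: towers=[A; C/D; E/B] holding=F
step 3 (putdown(F)): towers=[A; C/D; E/B; F] holding=-
step 4 (unstack(D, C)): towers=[A; C; E/B; F] holding=D
step 5 (unstack(A, E)) [no-op]: towers=[A; C; E/B; F] holding=D

towers=[A; C; E/B; F] holding=D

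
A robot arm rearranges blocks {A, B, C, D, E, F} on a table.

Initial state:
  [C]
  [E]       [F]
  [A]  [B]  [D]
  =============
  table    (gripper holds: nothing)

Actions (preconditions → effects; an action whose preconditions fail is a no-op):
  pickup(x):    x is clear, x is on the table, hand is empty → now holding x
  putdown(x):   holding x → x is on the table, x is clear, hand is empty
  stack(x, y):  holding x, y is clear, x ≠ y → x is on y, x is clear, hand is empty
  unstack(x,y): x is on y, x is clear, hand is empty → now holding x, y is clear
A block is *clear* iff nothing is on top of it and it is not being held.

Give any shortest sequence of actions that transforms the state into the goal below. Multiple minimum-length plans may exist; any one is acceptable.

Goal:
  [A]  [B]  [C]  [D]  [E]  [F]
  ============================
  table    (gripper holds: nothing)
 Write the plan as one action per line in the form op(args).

unstack(F, D)
putdown(F)
unstack(C, E)
putdown(C)
unstack(E, A)
putdown(E)

step 1 (unstack(F, D)): towers=[A/E/C; B; D] holding=F
step 2 (putdown(F)): towers=[A/E/C; B; D; F] holding=-
step 3 (unstack(C, E)): towers=[A/E; B; D; F] holding=C
step 4 (putdown(C)): towers=[A/E; B; C; D; F] holding=-
step 5 (unstack(E, A)): towers=[A; B; C; D; F] holding=E
step 6 (putdown(E)): towers=[A; B; C; D; E; F] holding=-
goal check: towers=[A; B; C; D; E; F] holding=- — reached (length 6, optimal by BFS)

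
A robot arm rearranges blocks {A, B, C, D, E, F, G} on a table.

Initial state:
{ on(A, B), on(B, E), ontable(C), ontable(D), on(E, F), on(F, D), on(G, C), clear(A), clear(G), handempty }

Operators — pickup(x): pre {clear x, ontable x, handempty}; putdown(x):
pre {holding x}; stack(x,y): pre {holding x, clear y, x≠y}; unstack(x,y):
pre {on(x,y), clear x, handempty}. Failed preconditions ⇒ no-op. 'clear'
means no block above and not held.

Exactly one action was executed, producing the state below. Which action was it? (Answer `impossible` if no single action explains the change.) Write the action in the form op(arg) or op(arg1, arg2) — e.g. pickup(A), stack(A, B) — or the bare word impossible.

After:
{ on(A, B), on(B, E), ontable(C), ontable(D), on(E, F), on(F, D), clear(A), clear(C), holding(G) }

unstack(G, C)

target: towers=[C; D/F/E/B/A] holding=G
     unstack(G, C) → towers=[C; D/F/E/B/A] holding=G  ← match
     unstack(A, B) → towers=[C/G; D/F/E/B] holding=A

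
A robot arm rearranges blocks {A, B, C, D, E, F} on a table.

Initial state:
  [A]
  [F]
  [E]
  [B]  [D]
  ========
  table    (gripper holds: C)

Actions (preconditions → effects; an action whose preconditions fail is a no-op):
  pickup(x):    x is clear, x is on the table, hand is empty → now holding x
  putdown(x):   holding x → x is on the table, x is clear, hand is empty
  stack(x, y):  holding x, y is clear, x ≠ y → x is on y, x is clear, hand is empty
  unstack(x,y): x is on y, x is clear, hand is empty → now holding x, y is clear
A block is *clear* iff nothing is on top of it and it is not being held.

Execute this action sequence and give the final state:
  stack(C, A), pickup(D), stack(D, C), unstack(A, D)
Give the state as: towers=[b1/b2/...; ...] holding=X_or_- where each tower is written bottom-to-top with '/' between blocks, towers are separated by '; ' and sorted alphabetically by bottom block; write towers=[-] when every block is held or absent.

towers=[B/E/F/A/C/D] holding=-

step 1 (stack(C, A)): towers=[B/E/F/A/C; D] holding=-
step 2 (pickup(D)): towers=[B/E/F/A/C] holding=D
step 3 (stack(D, C)): towers=[B/E/F/A/C/D] holding=-
step 4 (unstack(A, D)) [no-op]: towers=[B/E/F/A/C/D] holding=-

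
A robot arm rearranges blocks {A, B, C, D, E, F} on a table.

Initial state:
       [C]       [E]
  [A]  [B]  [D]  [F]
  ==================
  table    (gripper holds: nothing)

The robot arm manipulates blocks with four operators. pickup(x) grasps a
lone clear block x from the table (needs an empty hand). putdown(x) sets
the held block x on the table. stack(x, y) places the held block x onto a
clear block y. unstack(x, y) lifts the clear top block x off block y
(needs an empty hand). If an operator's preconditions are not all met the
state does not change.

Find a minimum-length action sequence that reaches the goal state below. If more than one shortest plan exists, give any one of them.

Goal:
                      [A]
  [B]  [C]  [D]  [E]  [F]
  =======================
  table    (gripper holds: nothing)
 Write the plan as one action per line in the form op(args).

step 1 (unstack(E, F)): towers=[A; B/C; D; F] holding=E
step 2 (putdown(E)): towers=[A; B/C; D; E; F] holding=-
step 3 (pickup(A)): towers=[B/C; D; E; F] holding=A
step 4 (stack(A, F)): towers=[B/C; D; E; F/A] holding=-
step 5 (unstack(C, B)): towers=[B; D; E; F/A] holding=C
step 6 (putdown(C)): towers=[B; C; D; E; F/A] holding=-
goal check: towers=[B; C; D; E; F/A] holding=- — reached (length 6, optimal by BFS)

unstack(E, F)
putdown(E)
pickup(A)
stack(A, F)
unstack(C, B)
putdown(C)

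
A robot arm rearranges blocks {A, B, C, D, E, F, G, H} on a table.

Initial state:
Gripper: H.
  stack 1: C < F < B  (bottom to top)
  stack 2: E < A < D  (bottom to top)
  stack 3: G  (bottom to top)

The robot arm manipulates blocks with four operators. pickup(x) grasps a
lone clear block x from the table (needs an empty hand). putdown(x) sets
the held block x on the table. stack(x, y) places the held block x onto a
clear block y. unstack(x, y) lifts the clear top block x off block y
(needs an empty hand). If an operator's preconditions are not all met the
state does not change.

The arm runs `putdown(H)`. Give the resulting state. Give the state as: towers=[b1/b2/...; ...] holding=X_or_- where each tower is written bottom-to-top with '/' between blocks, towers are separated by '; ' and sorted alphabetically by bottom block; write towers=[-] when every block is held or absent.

before: towers=[C/F/B; E/A/D; G] holding=H
pre[putdown(H)]: holding(H) yes
all met → apply putdown(H)
after:  towers=[C/F/B; E/A/D; G; H] holding=-

towers=[C/F/B; E/A/D; G; H] holding=-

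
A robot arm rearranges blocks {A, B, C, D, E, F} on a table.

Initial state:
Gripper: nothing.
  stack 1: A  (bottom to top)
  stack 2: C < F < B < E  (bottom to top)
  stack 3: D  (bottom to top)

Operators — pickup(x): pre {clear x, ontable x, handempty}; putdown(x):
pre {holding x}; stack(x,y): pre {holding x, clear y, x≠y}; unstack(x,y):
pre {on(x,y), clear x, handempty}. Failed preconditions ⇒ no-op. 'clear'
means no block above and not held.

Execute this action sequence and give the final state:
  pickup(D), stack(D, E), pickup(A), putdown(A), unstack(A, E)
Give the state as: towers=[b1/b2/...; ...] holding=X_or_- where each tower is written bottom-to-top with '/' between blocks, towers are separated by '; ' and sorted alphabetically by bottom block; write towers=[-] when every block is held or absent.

step 1 (pickup(D)): towers=[A; C/F/B/E] holding=D
step 2 (stack(D, E)): towers=[A; C/F/B/E/D] holding=-
step 3 (pickup(A)): towers=[C/F/B/E/D] holding=A
step 4 (putdown(A)): towers=[A; C/F/B/E/D] holding=-
step 5 (unstack(A, E)) [no-op]: towers=[A; C/F/B/E/D] holding=-

towers=[A; C/F/B/E/D] holding=-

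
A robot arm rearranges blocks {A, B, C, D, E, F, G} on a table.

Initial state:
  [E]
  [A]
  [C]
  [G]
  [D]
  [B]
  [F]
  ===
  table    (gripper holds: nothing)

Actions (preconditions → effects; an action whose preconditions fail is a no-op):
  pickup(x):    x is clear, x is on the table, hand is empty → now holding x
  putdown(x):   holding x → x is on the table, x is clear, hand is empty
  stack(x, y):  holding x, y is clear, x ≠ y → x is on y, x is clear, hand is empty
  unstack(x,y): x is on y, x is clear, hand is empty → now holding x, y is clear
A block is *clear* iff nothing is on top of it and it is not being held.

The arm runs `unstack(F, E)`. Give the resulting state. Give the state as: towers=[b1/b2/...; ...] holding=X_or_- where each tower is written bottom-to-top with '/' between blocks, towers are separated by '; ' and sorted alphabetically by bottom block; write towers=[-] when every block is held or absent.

before: towers=[F/B/D/G/C/A/E] holding=-
pre[unstack(F, E)]: on(F,E) no, clear(F) no, handempty yes
on(F,E), clear(F) unmet → unstack(F, E) is a no-op
after:  towers=[F/B/D/G/C/A/E] holding=-

towers=[F/B/D/G/C/A/E] holding=-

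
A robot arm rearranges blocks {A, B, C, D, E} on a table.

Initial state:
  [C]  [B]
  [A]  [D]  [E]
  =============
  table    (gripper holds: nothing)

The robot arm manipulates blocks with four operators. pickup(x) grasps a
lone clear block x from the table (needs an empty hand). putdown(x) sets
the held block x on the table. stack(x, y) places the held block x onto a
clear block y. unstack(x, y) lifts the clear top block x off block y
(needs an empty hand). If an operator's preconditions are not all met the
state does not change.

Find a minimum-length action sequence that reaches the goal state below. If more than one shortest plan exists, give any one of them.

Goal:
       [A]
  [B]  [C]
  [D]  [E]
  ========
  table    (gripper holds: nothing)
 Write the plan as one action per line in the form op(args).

step 1 (unstack(C, A)): towers=[A; D/B; E] holding=C
step 2 (stack(C, E)): towers=[A; D/B; E/C] holding=-
step 3 (pickup(A)): towers=[D/B; E/C] holding=A
step 4 (stack(A, C)): towers=[D/B; E/C/A] holding=-
goal check: towers=[D/B; E/C/A] holding=- — reached (length 4, optimal by BFS)

unstack(C, A)
stack(C, E)
pickup(A)
stack(A, C)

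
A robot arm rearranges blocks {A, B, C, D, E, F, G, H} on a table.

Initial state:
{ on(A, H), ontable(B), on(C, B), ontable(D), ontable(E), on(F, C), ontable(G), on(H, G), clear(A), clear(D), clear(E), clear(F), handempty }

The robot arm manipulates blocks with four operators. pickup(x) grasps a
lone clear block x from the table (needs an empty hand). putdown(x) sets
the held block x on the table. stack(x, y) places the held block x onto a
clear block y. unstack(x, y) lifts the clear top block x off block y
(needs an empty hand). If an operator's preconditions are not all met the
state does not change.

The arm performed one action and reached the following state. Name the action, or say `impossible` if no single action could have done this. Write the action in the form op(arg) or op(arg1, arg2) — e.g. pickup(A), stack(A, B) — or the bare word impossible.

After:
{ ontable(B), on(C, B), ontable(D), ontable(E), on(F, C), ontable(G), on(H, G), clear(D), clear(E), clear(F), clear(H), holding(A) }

unstack(A, H)

target: towers=[B/C/F; D; E; G/H] holding=A
     unstack(A, H) → towers=[B/C/F; D; E; G/H] holding=A  ← match
         pickup(E) → towers=[B/C/F; D; G/H/A] holding=E
     unstack(F, C) → towers=[B/C; D; E; G/H/A] holding=F
         pickup(D) → towers=[B/C/F; E; G/H/A] holding=D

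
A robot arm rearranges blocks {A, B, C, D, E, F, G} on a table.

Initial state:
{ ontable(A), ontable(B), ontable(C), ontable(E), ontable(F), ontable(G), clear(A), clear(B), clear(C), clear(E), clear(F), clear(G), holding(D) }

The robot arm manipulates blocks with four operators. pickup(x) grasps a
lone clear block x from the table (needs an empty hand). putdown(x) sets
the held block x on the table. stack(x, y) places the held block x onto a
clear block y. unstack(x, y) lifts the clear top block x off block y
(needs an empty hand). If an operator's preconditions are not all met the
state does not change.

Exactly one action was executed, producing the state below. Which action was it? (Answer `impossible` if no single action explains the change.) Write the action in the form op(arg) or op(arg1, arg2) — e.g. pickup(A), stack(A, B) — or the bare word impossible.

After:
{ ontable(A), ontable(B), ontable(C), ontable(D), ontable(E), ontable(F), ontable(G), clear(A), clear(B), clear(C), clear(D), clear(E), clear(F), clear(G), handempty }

target: towers=[A; B; C; D; E; F; G] holding=-
        putdown(D) → towers=[A; B; C; D; E; F; G] holding=-  ← match
       stack(D, B) → towers=[A; B/D; C; E; F; G] holding=-
       stack(D, F) → towers=[A; B; C; E; F/D; G] holding=-
       stack(D, G) → towers=[A; B; C; E; F; G/D] holding=-
       stack(D, A) → towers=[A/D; B; C; E; F; G] holding=-
       stack(D, E) → towers=[A; B; C; E/D; F; G] holding=-
       stack(D, C) → towers=[A; B; C/D; E; F; G] holding=-

putdown(D)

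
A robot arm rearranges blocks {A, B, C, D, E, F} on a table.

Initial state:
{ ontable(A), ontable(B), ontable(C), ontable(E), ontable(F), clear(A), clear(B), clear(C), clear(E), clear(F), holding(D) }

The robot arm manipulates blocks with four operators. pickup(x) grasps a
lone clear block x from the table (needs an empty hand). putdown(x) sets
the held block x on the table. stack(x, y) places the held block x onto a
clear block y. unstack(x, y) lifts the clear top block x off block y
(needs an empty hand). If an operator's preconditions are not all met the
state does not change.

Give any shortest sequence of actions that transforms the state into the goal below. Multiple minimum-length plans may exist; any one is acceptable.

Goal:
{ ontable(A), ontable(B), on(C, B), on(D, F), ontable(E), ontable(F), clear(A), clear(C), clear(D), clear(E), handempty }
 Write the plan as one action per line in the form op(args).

step 1 (stack(D, F)): towers=[A; B; C; E; F/D] holding=-
step 2 (pickup(C)): towers=[A; B; E; F/D] holding=C
step 3 (stack(C, B)): towers=[A; B/C; E; F/D] holding=-
goal check: towers=[A; B/C; E; F/D] holding=- — reached (length 3, optimal by BFS)

stack(D, F)
pickup(C)
stack(C, B)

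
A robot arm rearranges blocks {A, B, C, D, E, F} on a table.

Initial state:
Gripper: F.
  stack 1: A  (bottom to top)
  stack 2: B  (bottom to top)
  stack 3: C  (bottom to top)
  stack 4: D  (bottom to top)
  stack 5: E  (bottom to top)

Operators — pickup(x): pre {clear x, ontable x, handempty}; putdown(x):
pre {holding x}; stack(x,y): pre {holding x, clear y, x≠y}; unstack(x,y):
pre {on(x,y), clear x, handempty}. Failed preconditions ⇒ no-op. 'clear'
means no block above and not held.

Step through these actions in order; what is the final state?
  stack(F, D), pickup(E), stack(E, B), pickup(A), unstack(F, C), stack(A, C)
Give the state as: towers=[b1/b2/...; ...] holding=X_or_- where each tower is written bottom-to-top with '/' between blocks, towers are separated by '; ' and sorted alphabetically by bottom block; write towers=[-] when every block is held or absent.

towers=[B/E; C/A; D/F] holding=-

step 1 (stack(F, D)): towers=[A; B; C; D/F; E] holding=-
step 2 (pickup(E)): towers=[A; B; C; D/F] holding=E
step 3 (stack(E, B)): towers=[A; B/E; C; D/F] holding=-
step 4 (pickup(A)): towers=[B/E; C; D/F] holding=A
step 5 (unstack(F, C)) [no-op]: towers=[B/E; C; D/F] holding=A
step 6 (stack(A, C)): towers=[B/E; C/A; D/F] holding=-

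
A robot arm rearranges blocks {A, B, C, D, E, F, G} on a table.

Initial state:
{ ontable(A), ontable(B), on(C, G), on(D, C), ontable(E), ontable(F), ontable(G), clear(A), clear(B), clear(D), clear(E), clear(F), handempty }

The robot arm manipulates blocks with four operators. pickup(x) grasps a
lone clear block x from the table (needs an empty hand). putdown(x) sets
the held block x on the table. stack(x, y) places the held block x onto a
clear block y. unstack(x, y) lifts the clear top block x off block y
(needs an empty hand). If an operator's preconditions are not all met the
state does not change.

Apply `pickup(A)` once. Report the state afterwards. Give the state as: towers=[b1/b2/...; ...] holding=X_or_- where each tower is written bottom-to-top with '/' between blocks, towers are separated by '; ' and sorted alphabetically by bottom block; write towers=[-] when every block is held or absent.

before: towers=[A; B; E; F; G/C/D] holding=-
pre[pickup(A)]: clear(A) ✓, ontable(A) ✓, handempty ✓
all met → apply pickup(A)
after:  towers=[B; E; F; G/C/D] holding=A

towers=[B; E; F; G/C/D] holding=A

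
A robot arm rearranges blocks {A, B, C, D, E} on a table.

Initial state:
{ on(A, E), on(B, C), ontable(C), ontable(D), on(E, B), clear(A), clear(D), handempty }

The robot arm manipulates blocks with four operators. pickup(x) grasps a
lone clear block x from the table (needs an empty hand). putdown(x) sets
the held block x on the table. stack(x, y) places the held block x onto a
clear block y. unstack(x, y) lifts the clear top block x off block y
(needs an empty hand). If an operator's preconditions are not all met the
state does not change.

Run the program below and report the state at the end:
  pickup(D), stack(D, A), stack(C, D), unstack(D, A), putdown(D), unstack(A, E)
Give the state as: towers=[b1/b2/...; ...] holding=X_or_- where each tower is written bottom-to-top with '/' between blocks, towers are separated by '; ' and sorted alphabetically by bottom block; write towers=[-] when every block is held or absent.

step 1 (pickup(D)): towers=[C/B/E/A] holding=D
step 2 (stack(D, A)): towers=[C/B/E/A/D] holding=-
step 3 (stack(C, D)) [no-op]: towers=[C/B/E/A/D] holding=-
step 4 (unstack(D, A)): towers=[C/B/E/A] holding=D
step 5 (putdown(D)): towers=[C/B/E/A; D] holding=-
step 6 (unstack(A, E)): towers=[C/B/E; D] holding=A

towers=[C/B/E; D] holding=A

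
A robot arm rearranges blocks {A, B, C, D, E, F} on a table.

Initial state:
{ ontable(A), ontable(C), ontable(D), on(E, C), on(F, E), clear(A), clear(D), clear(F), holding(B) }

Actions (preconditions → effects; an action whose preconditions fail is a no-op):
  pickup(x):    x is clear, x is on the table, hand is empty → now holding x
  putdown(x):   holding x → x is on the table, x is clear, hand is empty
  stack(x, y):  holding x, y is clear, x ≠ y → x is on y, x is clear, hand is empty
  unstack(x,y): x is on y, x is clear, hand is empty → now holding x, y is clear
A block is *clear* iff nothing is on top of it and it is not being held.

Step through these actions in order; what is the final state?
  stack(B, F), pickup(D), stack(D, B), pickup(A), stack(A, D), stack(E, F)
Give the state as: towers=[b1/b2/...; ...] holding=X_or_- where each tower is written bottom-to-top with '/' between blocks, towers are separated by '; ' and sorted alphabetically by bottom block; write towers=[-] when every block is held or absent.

step 1 (stack(B, F)): towers=[A; C/E/F/B; D] holding=-
step 2 (pickup(D)): towers=[A; C/E/F/B] holding=D
step 3 (stack(D, B)): towers=[A; C/E/F/B/D] holding=-
step 4 (pickup(A)): towers=[C/E/F/B/D] holding=A
step 5 (stack(A, D)): towers=[C/E/F/B/D/A] holding=-
step 6 (stack(E, F)) [no-op]: towers=[C/E/F/B/D/A] holding=-

towers=[C/E/F/B/D/A] holding=-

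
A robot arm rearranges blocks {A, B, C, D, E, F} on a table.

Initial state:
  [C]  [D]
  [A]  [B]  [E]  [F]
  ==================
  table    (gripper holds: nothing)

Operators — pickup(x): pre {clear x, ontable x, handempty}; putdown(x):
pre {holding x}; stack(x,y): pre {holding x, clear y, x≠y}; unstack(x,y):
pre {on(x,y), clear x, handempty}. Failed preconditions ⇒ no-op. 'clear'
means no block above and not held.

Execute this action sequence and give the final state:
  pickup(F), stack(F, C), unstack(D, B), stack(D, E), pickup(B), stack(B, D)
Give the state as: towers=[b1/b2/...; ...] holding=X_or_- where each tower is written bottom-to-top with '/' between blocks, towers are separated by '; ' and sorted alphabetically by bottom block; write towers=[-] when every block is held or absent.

towers=[A/C/F; E/D/B] holding=-

step 1 (pickup(F)): towers=[A/C; B/D; E] holding=F
step 2 (stack(F, C)): towers=[A/C/F; B/D; E] holding=-
step 3 (unstack(D, B)): towers=[A/C/F; B; E] holding=D
step 4 (stack(D, E)): towers=[A/C/F; B; E/D] holding=-
step 5 (pickup(B)): towers=[A/C/F; E/D] holding=B
step 6 (stack(B, D)): towers=[A/C/F; E/D/B] holding=-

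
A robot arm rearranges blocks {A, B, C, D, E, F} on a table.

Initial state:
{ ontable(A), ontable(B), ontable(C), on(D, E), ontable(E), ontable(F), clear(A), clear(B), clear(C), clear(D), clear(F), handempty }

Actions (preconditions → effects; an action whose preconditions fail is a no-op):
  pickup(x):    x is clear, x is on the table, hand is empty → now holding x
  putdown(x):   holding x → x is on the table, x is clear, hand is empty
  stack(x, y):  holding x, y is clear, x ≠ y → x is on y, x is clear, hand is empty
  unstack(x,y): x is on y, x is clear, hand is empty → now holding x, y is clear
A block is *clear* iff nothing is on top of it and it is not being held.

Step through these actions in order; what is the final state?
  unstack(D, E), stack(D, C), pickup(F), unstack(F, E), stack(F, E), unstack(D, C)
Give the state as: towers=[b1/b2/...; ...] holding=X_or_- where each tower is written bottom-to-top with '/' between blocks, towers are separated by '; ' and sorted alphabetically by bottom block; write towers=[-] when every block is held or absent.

towers=[A; B; C; E/F] holding=D

step 1 (unstack(D, E)): towers=[A; B; C; E; F] holding=D
step 2 (stack(D, C)): towers=[A; B; C/D; E; F] holding=-
step 3 (pickup(F)): towers=[A; B; C/D; E] holding=F
step 4 (unstack(F, E)) [no-op]: towers=[A; B; C/D; E] holding=F
step 5 (stack(F, E)): towers=[A; B; C/D; E/F] holding=-
step 6 (unstack(D, C)): towers=[A; B; C; E/F] holding=D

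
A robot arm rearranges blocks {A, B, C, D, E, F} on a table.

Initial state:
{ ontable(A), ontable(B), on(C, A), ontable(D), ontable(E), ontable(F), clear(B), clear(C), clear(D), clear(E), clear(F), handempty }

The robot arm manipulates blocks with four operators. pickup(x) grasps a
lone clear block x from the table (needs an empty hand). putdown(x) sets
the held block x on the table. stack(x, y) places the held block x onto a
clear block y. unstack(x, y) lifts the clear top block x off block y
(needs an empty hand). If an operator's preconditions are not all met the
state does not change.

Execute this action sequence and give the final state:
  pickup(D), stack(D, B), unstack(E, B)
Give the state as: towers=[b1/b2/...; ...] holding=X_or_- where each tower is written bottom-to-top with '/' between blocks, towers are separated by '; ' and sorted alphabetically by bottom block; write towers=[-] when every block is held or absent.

towers=[A/C; B/D; E; F] holding=-

step 1 (pickup(D)): towers=[A/C; B; E; F] holding=D
step 2 (stack(D, B)): towers=[A/C; B/D; E; F] holding=-
step 3 (unstack(E, B)) [no-op]: towers=[A/C; B/D; E; F] holding=-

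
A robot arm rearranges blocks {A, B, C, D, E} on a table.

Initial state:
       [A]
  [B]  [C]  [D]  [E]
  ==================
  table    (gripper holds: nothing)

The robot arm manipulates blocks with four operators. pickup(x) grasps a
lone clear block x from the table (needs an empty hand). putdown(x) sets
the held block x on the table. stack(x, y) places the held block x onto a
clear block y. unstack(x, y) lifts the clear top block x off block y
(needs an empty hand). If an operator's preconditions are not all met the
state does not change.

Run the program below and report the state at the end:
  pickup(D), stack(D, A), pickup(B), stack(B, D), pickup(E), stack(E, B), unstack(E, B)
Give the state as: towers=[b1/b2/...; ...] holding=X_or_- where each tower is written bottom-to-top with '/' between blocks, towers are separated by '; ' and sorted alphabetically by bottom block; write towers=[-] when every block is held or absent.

towers=[C/A/D/B] holding=E

step 1 (pickup(D)): towers=[B; C/A; E] holding=D
step 2 (stack(D, A)): towers=[B; C/A/D; E] holding=-
step 3 (pickup(B)): towers=[C/A/D; E] holding=B
step 4 (stack(B, D)): towers=[C/A/D/B; E] holding=-
step 5 (pickup(E)): towers=[C/A/D/B] holding=E
step 6 (stack(E, B)): towers=[C/A/D/B/E] holding=-
step 7 (unstack(E, B)): towers=[C/A/D/B] holding=E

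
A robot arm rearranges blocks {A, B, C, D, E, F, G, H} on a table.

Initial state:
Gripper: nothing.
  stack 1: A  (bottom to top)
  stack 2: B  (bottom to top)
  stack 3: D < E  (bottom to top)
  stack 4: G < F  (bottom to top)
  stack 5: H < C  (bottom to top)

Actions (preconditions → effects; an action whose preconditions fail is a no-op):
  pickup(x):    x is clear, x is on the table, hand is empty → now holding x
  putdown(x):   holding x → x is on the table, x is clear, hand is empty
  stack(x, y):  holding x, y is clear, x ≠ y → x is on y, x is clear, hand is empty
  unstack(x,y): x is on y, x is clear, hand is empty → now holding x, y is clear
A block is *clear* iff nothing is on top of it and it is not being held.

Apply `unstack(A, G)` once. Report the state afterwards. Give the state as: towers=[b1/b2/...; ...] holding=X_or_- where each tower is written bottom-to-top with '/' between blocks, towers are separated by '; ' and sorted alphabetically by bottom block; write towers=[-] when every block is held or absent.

before: towers=[A; B; D/E; G/F; H/C] holding=-
pre[unstack(A, G)]: on(A,G) no, clear(A) yes, handempty yes
on(A,G) unmet → unstack(A, G) is a no-op
after:  towers=[A; B; D/E; G/F; H/C] holding=-

towers=[A; B; D/E; G/F; H/C] holding=-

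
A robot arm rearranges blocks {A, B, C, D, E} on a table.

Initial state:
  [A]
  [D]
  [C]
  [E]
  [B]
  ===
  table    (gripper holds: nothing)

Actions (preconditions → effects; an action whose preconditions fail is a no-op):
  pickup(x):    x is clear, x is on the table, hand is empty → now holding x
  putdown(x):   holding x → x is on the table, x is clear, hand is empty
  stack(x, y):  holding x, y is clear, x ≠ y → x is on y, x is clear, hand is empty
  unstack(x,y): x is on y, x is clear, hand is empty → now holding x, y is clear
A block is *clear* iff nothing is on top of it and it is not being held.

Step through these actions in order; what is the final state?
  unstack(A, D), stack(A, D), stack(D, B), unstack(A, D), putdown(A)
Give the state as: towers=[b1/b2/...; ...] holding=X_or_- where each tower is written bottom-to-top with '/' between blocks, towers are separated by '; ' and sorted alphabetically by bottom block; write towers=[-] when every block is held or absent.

step 1 (unstack(A, D)): towers=[B/E/C/D] holding=A
step 2 (stack(A, D)): towers=[B/E/C/D/A] holding=-
step 3 (stack(D, B)) [no-op]: towers=[B/E/C/D/A] holding=-
step 4 (unstack(A, D)): towers=[B/E/C/D] holding=A
step 5 (putdown(A)): towers=[A; B/E/C/D] holding=-

towers=[A; B/E/C/D] holding=-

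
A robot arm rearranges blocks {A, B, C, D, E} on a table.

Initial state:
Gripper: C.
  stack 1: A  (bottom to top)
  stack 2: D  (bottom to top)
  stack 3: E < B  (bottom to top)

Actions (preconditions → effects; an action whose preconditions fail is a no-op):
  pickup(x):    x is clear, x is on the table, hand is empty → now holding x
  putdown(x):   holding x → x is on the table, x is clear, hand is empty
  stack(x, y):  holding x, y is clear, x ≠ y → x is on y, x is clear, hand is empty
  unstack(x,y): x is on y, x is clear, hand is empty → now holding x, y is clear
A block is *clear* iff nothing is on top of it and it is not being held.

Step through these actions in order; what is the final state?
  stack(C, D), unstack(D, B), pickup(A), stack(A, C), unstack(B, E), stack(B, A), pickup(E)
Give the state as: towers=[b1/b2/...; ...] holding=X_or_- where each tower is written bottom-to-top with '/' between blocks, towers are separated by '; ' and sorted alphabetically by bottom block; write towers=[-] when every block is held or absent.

step 1 (stack(C, D)): towers=[A; D/C; E/B] holding=-
step 2 (unstack(D, B)) [no-op]: towers=[A; D/C; E/B] holding=-
step 3 (pickup(A)): towers=[D/C; E/B] holding=A
step 4 (stack(A, C)): towers=[D/C/A; E/B] holding=-
step 5 (unstack(B, E)): towers=[D/C/A; E] holding=B
step 6 (stack(B, A)): towers=[D/C/A/B; E] holding=-
step 7 (pickup(E)): towers=[D/C/A/B] holding=E

towers=[D/C/A/B] holding=E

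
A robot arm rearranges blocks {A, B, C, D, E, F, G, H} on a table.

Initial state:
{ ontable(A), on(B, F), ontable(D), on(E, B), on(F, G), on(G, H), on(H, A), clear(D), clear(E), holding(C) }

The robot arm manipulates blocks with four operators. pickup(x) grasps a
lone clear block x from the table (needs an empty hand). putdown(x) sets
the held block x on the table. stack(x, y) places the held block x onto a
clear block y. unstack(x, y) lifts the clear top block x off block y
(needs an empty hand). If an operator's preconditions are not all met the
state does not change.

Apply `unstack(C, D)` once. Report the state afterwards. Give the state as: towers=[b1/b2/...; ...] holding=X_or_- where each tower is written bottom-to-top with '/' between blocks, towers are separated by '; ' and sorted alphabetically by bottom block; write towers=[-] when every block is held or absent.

towers=[A/H/G/F/B/E; D] holding=C

before: towers=[A/H/G/F/B/E; D] holding=C
pre[unstack(C, D)]: on(C,D) ✗, clear(C) ✗, handempty ✗
on(C,D), clear(C), handempty unmet → unstack(C, D) is a no-op
after:  towers=[A/H/G/F/B/E; D] holding=C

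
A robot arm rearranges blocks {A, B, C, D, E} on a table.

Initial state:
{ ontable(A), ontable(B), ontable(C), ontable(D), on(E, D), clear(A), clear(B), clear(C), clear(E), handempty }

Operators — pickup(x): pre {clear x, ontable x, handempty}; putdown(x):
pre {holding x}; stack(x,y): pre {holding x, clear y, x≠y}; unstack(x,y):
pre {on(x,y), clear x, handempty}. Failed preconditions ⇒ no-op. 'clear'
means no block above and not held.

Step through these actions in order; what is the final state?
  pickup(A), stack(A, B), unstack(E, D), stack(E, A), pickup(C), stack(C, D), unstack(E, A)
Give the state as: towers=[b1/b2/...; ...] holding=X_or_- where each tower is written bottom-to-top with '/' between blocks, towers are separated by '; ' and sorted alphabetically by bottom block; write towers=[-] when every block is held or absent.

step 1 (pickup(A)): towers=[B; C; D/E] holding=A
step 2 (stack(A, B)): towers=[B/A; C; D/E] holding=-
step 3 (unstack(E, D)): towers=[B/A; C; D] holding=E
step 4 (stack(E, A)): towers=[B/A/E; C; D] holding=-
step 5 (pickup(C)): towers=[B/A/E; D] holding=C
step 6 (stack(C, D)): towers=[B/A/E; D/C] holding=-
step 7 (unstack(E, A)): towers=[B/A; D/C] holding=E

towers=[B/A; D/C] holding=E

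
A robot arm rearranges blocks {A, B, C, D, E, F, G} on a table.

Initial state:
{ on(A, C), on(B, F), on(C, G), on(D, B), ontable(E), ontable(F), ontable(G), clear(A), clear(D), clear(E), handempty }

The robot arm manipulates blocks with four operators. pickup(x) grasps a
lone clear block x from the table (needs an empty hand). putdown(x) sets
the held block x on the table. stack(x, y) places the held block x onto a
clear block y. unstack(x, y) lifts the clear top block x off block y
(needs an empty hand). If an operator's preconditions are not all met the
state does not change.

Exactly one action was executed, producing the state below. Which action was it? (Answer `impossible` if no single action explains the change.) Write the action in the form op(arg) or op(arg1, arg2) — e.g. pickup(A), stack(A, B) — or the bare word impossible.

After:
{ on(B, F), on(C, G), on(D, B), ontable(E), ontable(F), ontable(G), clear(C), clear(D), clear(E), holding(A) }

target: towers=[E; F/B/D; G/C] holding=A
     unstack(D, B) → towers=[E; F/B; G/C/A] holding=D
     unstack(A, C) → towers=[E; F/B/D; G/C] holding=A  ← match
         pickup(E) → towers=[F/B/D; G/C/A] holding=E

unstack(A, C)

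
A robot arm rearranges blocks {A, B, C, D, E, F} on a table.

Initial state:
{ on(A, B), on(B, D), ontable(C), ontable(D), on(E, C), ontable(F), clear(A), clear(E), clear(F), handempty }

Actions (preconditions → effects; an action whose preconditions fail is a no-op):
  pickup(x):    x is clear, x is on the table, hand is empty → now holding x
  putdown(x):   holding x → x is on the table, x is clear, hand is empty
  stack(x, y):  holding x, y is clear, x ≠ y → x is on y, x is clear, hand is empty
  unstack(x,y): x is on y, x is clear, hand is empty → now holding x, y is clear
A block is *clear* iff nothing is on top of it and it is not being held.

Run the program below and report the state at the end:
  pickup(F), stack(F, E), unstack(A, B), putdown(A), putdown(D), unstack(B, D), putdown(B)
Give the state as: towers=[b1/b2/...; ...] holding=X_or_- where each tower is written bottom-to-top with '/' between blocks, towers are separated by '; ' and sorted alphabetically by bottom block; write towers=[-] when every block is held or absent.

step 1 (pickup(F)): towers=[C/E; D/B/A] holding=F
step 2 (stack(F, E)): towers=[C/E/F; D/B/A] holding=-
step 3 (unstack(A, B)): towers=[C/E/F; D/B] holding=A
step 4 (putdown(A)): towers=[A; C/E/F; D/B] holding=-
step 5 (putdown(D)) [no-op]: towers=[A; C/E/F; D/B] holding=-
step 6 (unstack(B, D)): towers=[A; C/E/F; D] holding=B
step 7 (putdown(B)): towers=[A; B; C/E/F; D] holding=-

towers=[A; B; C/E/F; D] holding=-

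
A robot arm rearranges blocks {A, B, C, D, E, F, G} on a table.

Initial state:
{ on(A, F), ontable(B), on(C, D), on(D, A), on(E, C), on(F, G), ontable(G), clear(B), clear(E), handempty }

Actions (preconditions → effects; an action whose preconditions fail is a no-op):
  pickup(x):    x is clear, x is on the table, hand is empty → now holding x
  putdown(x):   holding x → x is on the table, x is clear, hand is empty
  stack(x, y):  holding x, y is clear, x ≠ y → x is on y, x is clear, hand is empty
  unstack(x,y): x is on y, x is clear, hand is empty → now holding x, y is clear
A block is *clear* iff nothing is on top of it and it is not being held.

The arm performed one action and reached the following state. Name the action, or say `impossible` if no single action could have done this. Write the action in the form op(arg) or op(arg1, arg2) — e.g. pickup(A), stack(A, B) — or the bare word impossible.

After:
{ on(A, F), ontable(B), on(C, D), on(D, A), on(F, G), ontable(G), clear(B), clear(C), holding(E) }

target: towers=[B; G/F/A/D/C] holding=E
         pickup(B) → towers=[G/F/A/D/C/E] holding=B
     unstack(E, C) → towers=[B; G/F/A/D/C] holding=E  ← match

unstack(E, C)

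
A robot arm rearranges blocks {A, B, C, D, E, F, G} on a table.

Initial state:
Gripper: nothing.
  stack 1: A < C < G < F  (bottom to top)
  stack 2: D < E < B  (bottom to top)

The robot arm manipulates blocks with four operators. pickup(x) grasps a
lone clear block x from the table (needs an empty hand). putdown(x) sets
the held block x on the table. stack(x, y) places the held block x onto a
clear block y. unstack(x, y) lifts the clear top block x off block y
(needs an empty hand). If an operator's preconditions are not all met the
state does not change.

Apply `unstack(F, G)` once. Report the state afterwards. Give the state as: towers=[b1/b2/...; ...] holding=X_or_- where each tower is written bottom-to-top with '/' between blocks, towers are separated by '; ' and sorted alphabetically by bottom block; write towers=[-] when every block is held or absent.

towers=[A/C/G; D/E/B] holding=F

before: towers=[A/C/G/F; D/E/B] holding=-
pre[unstack(F, G)]: on(F,G) ok, clear(F) ok, handempty ok
all met → apply unstack(F, G)
after:  towers=[A/C/G; D/E/B] holding=F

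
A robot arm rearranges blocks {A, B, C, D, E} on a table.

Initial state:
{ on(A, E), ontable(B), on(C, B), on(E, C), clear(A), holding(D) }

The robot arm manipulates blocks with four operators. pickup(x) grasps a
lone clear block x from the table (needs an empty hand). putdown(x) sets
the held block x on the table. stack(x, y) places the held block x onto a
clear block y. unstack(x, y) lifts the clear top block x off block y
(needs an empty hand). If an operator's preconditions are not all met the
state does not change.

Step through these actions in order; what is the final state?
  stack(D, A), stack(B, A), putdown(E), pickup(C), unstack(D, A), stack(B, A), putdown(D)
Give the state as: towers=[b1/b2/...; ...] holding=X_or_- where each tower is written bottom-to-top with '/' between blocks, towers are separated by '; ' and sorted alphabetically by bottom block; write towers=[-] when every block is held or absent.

towers=[B/C/E/A; D] holding=-

step 1 (stack(D, A)): towers=[B/C/E/A/D] holding=-
step 2 (stack(B, A)) [no-op]: towers=[B/C/E/A/D] holding=-
step 3 (putdown(E)) [no-op]: towers=[B/C/E/A/D] holding=-
step 4 (pickup(C)) [no-op]: towers=[B/C/E/A/D] holding=-
step 5 (unstack(D, A)): towers=[B/C/E/A] holding=D
step 6 (stack(B, A)) [no-op]: towers=[B/C/E/A] holding=D
step 7 (putdown(D)): towers=[B/C/E/A; D] holding=-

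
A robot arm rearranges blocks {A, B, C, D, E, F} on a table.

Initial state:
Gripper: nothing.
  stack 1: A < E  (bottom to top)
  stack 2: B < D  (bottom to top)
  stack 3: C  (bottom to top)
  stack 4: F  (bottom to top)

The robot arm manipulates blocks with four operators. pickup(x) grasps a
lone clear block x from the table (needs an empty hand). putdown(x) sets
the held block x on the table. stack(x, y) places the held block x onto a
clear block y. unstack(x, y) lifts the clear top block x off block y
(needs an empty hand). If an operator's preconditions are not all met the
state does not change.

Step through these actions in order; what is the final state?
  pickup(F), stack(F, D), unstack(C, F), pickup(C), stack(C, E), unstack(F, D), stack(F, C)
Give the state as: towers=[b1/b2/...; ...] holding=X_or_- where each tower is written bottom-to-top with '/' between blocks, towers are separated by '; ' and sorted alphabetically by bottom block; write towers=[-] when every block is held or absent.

step 1 (pickup(F)): towers=[A/E; B/D; C] holding=F
step 2 (stack(F, D)): towers=[A/E; B/D/F; C] holding=-
step 3 (unstack(C, F)) [no-op]: towers=[A/E; B/D/F; C] holding=-
step 4 (pickup(C)): towers=[A/E; B/D/F] holding=C
step 5 (stack(C, E)): towers=[A/E/C; B/D/F] holding=-
step 6 (unstack(F, D)): towers=[A/E/C; B/D] holding=F
step 7 (stack(F, C)): towers=[A/E/C/F; B/D] holding=-

towers=[A/E/C/F; B/D] holding=-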